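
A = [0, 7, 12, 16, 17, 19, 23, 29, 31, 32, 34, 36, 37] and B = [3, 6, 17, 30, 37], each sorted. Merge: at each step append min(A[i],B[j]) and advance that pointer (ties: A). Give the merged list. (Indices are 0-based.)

i=0 j=0: A[i]=0<=B[j]=3 take 0, i++
i=1 j=0: A[i]=7>B[j]=3 take 3, j++
i=1 j=1: A[i]=7>B[j]=6 take 6, j++
i=1 j=2: A[i]=7<=B[j]=17 take 7, i++
i=2 j=2: A[i]=12<=B[j]=17 take 12, i++
i=3 j=2: A[i]=16<=B[j]=17 take 16, i++
i=4 j=2: A[i]=17<=B[j]=17 take 17, i++
i=5 j=2: A[i]=19>B[j]=17 take 17, j++
i=5 j=3: A[i]=19<=B[j]=30 take 19, i++
i=6 j=3: A[i]=23<=B[j]=30 take 23, i++
i=7 j=3: A[i]=29<=B[j]=30 take 29, i++
i=8 j=3: A[i]=31>B[j]=30 take 30, j++
i=8 j=4: A[i]=31<=B[j]=37 take 31, i++
i=9 j=4: A[i]=32<=B[j]=37 take 32, i++
i=10 j=4: A[i]=34<=B[j]=37 take 34, i++
i=11 j=4: A[i]=36<=B[j]=37 take 36, i++
i=12 j=4: A[i]=37<=B[j]=37 take 37, i++
i=13 j=4: A done, take B[j]=37, j++

[0, 3, 6, 7, 12, 16, 17, 17, 19, 23, 29, 30, 31, 32, 34, 36, 37, 37]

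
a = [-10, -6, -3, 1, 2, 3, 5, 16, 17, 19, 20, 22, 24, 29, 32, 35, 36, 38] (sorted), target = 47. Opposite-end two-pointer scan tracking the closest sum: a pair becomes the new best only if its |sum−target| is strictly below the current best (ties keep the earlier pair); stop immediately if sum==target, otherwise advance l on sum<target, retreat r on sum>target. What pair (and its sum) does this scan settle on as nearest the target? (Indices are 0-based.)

pair (16, 32) with sum 48 (|Δ|=1)

[0,17] -10+38=28 d=19 * → l++
[1,17] -6+38=32 d=15 * → l++
[2,17] -3+38=35 d=12 * → l++
[3,17] 1+38=39 d=8 * → l++
[4,17] 2+38=40 d=7 * → l++
[5,17] 3+38=41 d=6 * → l++
[6,17] 5+38=43 d=4 * → l++
[7,17] 16+38=54 d=7 → r--
[7,16] 16+36=52 d=5 → r--
[7,15] 16+35=51 d=4 → r--
[7,14] 16+32=48 d=1 * → r--
[7,13] 16+29=45 d=2 → l++
[8,13] 17+29=46 d=1 → l++
[9,13] 19+29=48 d=1 → r--
[9,12] 19+24=43 d=4 → l++
[10,12] 20+24=44 d=3 → l++
[11,12] 22+24=46 d=1 → l++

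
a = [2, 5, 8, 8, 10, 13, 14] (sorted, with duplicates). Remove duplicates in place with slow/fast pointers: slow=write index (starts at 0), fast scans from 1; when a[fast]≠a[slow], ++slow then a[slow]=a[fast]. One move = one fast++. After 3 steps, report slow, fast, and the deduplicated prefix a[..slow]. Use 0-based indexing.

slow=2, fast=4, prefix=[2, 5, 8]

(s=0,f=1) a[fast]=5≠a[slow]=2 write a[1]=5 → slow++,fast++
(s=1,f=2) a[fast]=8≠a[slow]=5 write a[2]=8 → slow++,fast++
(s=2,f=3) a[fast]=8=a[slow] dup → fast++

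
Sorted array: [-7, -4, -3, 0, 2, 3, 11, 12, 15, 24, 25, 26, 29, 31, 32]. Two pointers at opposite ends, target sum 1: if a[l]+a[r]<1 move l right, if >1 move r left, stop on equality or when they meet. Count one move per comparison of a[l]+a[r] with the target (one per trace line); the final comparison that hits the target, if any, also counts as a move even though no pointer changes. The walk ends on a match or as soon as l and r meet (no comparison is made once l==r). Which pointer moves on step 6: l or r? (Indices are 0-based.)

[0,14] -7+32=25 >1 → r--
[0,13] -7+31=24 >1 → r--
[0,12] -7+29=22 >1 → r--
[0,11] -7+26=19 >1 → r--
[0,10] -7+25=18 >1 → r--
[0,9] -7+24=17 >1 → r--

r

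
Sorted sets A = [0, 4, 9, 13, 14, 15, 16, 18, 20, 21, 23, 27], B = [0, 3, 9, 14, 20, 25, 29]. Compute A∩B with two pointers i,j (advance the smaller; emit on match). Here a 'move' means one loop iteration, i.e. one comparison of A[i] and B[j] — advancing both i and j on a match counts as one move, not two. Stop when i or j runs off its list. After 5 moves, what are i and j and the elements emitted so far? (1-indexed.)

i=5, j=4, emitted=[0, 9]

i=1 j=1: 0==0 emit, i++,j++
i=2 j=2: 4>3, j++
i=2 j=3: 4<9, i++
i=3 j=3: 9==9 emit, i++,j++
i=4 j=4: 13<14, i++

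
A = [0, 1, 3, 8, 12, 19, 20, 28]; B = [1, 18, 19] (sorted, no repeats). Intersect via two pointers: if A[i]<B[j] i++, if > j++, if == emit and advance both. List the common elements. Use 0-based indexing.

intersection = [1, 19]

i=0 j=0: 0<1, i++
i=1 j=0: 1==1 emit, i++,j++
i=2 j=1: 3<18, i++
i=3 j=1: 8<18, i++
i=4 j=1: 12<18, i++
i=5 j=1: 19>18, j++
i=5 j=2: 19==19 emit, i++,j++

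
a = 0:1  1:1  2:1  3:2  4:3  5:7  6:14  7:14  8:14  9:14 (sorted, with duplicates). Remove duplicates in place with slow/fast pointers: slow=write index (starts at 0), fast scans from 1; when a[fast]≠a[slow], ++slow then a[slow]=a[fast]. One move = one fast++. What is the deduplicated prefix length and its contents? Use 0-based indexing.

(s=0,f=1) a[fast]=1=a[slow] dup → fast++
(s=0,f=2) a[fast]=1=a[slow] dup → fast++
(s=0,f=3) a[fast]=2≠a[slow]=1 write a[1]=2 → slow++,fast++
(s=1,f=4) a[fast]=3≠a[slow]=2 write a[2]=3 → slow++,fast++
(s=2,f=5) a[fast]=7≠a[slow]=3 write a[3]=7 → slow++,fast++
(s=3,f=6) a[fast]=14≠a[slow]=7 write a[4]=14 → slow++,fast++
(s=4,f=7) a[fast]=14=a[slow] dup → fast++
(s=4,f=8) a[fast]=14=a[slow] dup → fast++
(s=4,f=9) a[fast]=14=a[slow] dup → fast++

length 5; prefix = [1, 2, 3, 7, 14]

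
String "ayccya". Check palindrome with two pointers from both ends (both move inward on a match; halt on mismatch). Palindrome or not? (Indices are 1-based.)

palindrome

[1,6] 'a'=='a' → l++,r--
[2,5] 'y'=='y' → l++,r--
[3,4] 'c'=='c' → l++,r--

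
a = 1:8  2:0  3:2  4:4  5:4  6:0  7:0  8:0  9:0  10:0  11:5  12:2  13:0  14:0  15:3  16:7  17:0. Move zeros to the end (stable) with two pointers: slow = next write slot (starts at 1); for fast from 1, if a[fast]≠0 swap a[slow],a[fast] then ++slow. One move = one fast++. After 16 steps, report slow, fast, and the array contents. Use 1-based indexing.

(s=1,f=1) a[fast]=8≠0 swap→a[1]=8 → slow++,fast++
(s=2,f=2) a[fast]=0 → fast++
(s=2,f=3) a[fast]=2≠0 swap→a[2]=2 → slow++,fast++
(s=3,f=4) a[fast]=4≠0 swap→a[3]=4 → slow++,fast++
(s=4,f=5) a[fast]=4≠0 swap→a[4]=4 → slow++,fast++
(s=5,f=6) a[fast]=0 → fast++
(s=5,f=7) a[fast]=0 → fast++
(s=5,f=8) a[fast]=0 → fast++
(s=5,f=9) a[fast]=0 → fast++
(s=5,f=10) a[fast]=0 → fast++
(s=5,f=11) a[fast]=5≠0 swap→a[5]=5 → slow++,fast++
(s=6,f=12) a[fast]=2≠0 swap→a[6]=2 → slow++,fast++
(s=7,f=13) a[fast]=0 → fast++
(s=7,f=14) a[fast]=0 → fast++
(s=7,f=15) a[fast]=3≠0 swap→a[7]=3 → slow++,fast++
(s=8,f=16) a[fast]=7≠0 swap→a[8]=7 → slow++,fast++

slow=9, fast=17, a=[8, 2, 4, 4, 5, 2, 3, 7, 0, 0, 0, 0, 0, 0, 0, 0, 0]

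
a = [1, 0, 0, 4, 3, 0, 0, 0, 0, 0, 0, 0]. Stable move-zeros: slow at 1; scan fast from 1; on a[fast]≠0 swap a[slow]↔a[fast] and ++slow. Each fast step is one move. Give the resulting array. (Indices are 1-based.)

(s=1,f=1) a[fast]=1≠0 swap→a[1]=1 → slow++,fast++
(s=2,f=2) a[fast]=0 → fast++
(s=2,f=3) a[fast]=0 → fast++
(s=2,f=4) a[fast]=4≠0 swap→a[2]=4 → slow++,fast++
(s=3,f=5) a[fast]=3≠0 swap→a[3]=3 → slow++,fast++
(s=4,f=6) a[fast]=0 → fast++
(s=4,f=7) a[fast]=0 → fast++
(s=4,f=8) a[fast]=0 → fast++
(s=4,f=9) a[fast]=0 → fast++
(s=4,f=10) a[fast]=0 → fast++
(s=4,f=11) a[fast]=0 → fast++
(s=4,f=12) a[fast]=0 → fast++

[1, 4, 3, 0, 0, 0, 0, 0, 0, 0, 0, 0]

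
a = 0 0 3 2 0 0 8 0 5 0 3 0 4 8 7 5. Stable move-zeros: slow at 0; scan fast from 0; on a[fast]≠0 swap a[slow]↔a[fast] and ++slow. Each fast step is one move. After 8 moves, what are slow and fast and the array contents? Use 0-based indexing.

slow=3, fast=8, a=[3, 2, 8, 0, 0, 0, 0, 0, 5, 0, 3, 0, 4, 8, 7, 5]

slow=0 fast=0: a[fast]=0, fast++
slow=0 fast=1: a[fast]=0, fast++
slow=0 fast=2: a[fast]=3≠0 swap→a[0]=3, slow++,fast++
slow=1 fast=3: a[fast]=2≠0 swap→a[1]=2, slow++,fast++
slow=2 fast=4: a[fast]=0, fast++
slow=2 fast=5: a[fast]=0, fast++
slow=2 fast=6: a[fast]=8≠0 swap→a[2]=8, slow++,fast++
slow=3 fast=7: a[fast]=0, fast++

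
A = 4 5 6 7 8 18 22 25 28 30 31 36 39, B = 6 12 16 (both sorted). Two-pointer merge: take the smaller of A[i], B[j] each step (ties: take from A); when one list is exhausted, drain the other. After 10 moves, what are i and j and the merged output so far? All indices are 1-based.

i=8, j=4, merged so far=[4, 5, 6, 6, 7, 8, 12, 16, 18, 22]

[i=1,j=1] A[i]=4<=B[j]=6 take 4 → i++
[i=2,j=1] A[i]=5<=B[j]=6 take 5 → i++
[i=3,j=1] A[i]=6<=B[j]=6 take 6 → i++
[i=4,j=1] A[i]=7>B[j]=6 take 6 → j++
[i=4,j=2] A[i]=7<=B[j]=12 take 7 → i++
[i=5,j=2] A[i]=8<=B[j]=12 take 8 → i++
[i=6,j=2] A[i]=18>B[j]=12 take 12 → j++
[i=6,j=3] A[i]=18>B[j]=16 take 16 → j++
[i=6,j=4] B done, take A[i]=18 → i++
[i=7,j=4] B done, take A[i]=22 → i++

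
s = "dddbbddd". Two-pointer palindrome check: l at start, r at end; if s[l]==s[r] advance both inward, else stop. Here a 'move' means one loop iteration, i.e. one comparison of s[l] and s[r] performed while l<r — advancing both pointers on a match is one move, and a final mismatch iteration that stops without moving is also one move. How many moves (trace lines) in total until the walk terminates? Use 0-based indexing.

4 moves

l=0 r=7: 'd'=='d', l++,r--
l=1 r=6: 'd'=='d', l++,r--
l=2 r=5: 'd'=='d', l++,r--
l=3 r=4: 'b'=='b', l++,r--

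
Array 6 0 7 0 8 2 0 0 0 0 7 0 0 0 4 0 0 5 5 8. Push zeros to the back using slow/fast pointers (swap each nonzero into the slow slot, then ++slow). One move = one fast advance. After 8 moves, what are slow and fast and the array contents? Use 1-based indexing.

slow=5, fast=9, a=[6, 7, 8, 2, 0, 0, 0, 0, 0, 0, 7, 0, 0, 0, 4, 0, 0, 5, 5, 8]

(s=1,f=1) a[fast]=6≠0 swap→a[1]=6 → slow++,fast++
(s=2,f=2) a[fast]=0 → fast++
(s=2,f=3) a[fast]=7≠0 swap→a[2]=7 → slow++,fast++
(s=3,f=4) a[fast]=0 → fast++
(s=3,f=5) a[fast]=8≠0 swap→a[3]=8 → slow++,fast++
(s=4,f=6) a[fast]=2≠0 swap→a[4]=2 → slow++,fast++
(s=5,f=7) a[fast]=0 → fast++
(s=5,f=8) a[fast]=0 → fast++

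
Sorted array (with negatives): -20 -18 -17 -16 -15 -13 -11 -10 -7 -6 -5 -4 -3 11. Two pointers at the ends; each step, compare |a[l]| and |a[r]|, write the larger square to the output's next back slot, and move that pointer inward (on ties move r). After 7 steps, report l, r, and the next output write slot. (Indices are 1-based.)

l=7, r=13, next write slot=7

l=1 r=14: |-20|>|11| out[14]=400, l++
l=2 r=14: |-18|>|11| out[13]=324, l++
l=3 r=14: |-17|>|11| out[12]=289, l++
l=4 r=14: |-16|>|11| out[11]=256, l++
l=5 r=14: |-15|>|11| out[10]=225, l++
l=6 r=14: |-13|>|11| out[9]=169, l++
l=7 r=14: |-11|<=|11| out[8]=121, r--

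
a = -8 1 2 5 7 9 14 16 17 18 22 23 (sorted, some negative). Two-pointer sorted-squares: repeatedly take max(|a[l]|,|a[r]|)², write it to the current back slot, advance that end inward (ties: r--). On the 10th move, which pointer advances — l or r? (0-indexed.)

r

l=0 r=11: |-8|<=|23| out[11]=529, r--
l=0 r=10: |-8|<=|22| out[10]=484, r--
l=0 r=9: |-8|<=|18| out[9]=324, r--
l=0 r=8: |-8|<=|17| out[8]=289, r--
l=0 r=7: |-8|<=|16| out[7]=256, r--
l=0 r=6: |-8|<=|14| out[6]=196, r--
l=0 r=5: |-8|<=|9| out[5]=81, r--
l=0 r=4: |-8|>|7| out[4]=64, l++
l=1 r=4: |1|<=|7| out[3]=49, r--
l=1 r=3: |1|<=|5| out[2]=25, r--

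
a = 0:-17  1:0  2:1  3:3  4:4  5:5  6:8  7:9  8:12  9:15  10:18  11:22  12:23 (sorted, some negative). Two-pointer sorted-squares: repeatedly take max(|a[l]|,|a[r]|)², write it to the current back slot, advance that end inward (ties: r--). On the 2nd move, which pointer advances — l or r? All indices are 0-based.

r

l=0 r=12: |-17|<=|23| out[12]=529, r--
l=0 r=11: |-17|<=|22| out[11]=484, r--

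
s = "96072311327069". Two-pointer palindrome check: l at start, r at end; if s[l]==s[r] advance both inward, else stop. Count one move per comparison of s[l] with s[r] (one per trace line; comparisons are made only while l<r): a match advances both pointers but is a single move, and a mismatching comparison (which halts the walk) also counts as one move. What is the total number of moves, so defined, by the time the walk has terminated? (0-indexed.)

7 moves

l=0 r=13: '9'=='9', l++,r--
l=1 r=12: '6'=='6', l++,r--
l=2 r=11: '0'=='0', l++,r--
l=3 r=10: '7'=='7', l++,r--
l=4 r=9: '2'=='2', l++,r--
l=5 r=8: '3'=='3', l++,r--
l=6 r=7: '1'=='1', l++,r--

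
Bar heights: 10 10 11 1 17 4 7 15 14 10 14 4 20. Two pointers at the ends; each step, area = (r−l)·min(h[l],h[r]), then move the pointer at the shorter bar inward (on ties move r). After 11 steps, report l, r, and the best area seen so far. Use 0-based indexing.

l=11, r=12, best area=136

[0,12] min(10,20)*12=120 best=120 * → l++
[1,12] min(10,20)*11=110 best=120 → l++
[2,12] min(11,20)*10=110 best=120 → l++
[3,12] min(1,20)*9=9 best=120 → l++
[4,12] min(17,20)*8=136 best=136 * → l++
[5,12] min(4,20)*7=28 best=136 → l++
[6,12] min(7,20)*6=42 best=136 → l++
[7,12] min(15,20)*5=75 best=136 → l++
[8,12] min(14,20)*4=56 best=136 → l++
[9,12] min(10,20)*3=30 best=136 → l++
[10,12] min(14,20)*2=28 best=136 → l++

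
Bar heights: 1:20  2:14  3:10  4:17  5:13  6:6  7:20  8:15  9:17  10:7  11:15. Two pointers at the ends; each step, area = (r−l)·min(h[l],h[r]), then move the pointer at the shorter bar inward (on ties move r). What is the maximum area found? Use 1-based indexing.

[1,11] min(20,15)*10=150 best=150 * → r--
[1,10] min(20,7)*9=63 best=150 → r--
[1,9] min(20,17)*8=136 best=150 → r--
[1,8] min(20,15)*7=105 best=150 → r--
[1,7] min(20,20)*6=120 best=150 → r--
[1,6] min(20,6)*5=30 best=150 → r--
[1,5] min(20,13)*4=52 best=150 → r--
[1,4] min(20,17)*3=51 best=150 → r--
[1,3] min(20,10)*2=20 best=150 → r--
[1,2] min(20,14)*1=14 best=150 → r--

max area = 150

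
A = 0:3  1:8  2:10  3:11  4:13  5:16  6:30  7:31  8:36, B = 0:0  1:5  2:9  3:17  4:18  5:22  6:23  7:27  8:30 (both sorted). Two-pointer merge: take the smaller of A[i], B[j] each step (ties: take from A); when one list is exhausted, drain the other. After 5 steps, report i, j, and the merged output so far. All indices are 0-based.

i=2, j=3, merged so far=[0, 3, 5, 8, 9]

i=0 j=0: A[i]=3>B[j]=0 take 0, j++
i=0 j=1: A[i]=3<=B[j]=5 take 3, i++
i=1 j=1: A[i]=8>B[j]=5 take 5, j++
i=1 j=2: A[i]=8<=B[j]=9 take 8, i++
i=2 j=2: A[i]=10>B[j]=9 take 9, j++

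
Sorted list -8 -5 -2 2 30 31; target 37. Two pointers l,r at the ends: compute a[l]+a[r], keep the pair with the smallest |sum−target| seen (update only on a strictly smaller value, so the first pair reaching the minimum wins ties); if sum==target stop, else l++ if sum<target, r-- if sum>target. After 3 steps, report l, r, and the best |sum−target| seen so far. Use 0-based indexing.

l=3, r=5, best |Δ|=8

[0,5] -8+31=23 d=14 * → l++
[1,5] -5+31=26 d=11 * → l++
[2,5] -2+31=29 d=8 * → l++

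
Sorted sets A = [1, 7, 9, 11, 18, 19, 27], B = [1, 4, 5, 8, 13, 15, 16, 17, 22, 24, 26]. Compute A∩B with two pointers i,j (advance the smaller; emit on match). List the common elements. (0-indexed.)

intersection = [1]

[i=0,j=0] 1==1 emit → i++,j++
[i=1,j=1] 7>4 → j++
[i=1,j=2] 7>5 → j++
[i=1,j=3] 7<8 → i++
[i=2,j=3] 9>8 → j++
[i=2,j=4] 9<13 → i++
[i=3,j=4] 11<13 → i++
[i=4,j=4] 18>13 → j++
[i=4,j=5] 18>15 → j++
[i=4,j=6] 18>16 → j++
[i=4,j=7] 18>17 → j++
[i=4,j=8] 18<22 → i++
[i=5,j=8] 19<22 → i++
[i=6,j=8] 27>22 → j++
[i=6,j=9] 27>24 → j++
[i=6,j=10] 27>26 → j++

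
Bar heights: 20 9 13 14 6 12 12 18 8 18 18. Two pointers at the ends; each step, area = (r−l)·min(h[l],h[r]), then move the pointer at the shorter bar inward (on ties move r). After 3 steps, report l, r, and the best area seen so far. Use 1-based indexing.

l=1, r=8, best area=180

l=1 r=11: min(20,18)*10=180 best=180 *, r--
l=1 r=10: min(20,18)*9=162 best=180, r--
l=1 r=9: min(20,8)*8=64 best=180, r--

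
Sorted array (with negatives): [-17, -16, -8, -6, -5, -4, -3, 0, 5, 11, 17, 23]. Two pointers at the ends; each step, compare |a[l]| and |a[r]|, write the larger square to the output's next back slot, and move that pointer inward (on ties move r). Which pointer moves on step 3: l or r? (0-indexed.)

l=0 r=11: |-17|<=|23| out[11]=529, r--
l=0 r=10: |-17|<=|17| out[10]=289, r--
l=0 r=9: |-17|>|11| out[9]=289, l++

l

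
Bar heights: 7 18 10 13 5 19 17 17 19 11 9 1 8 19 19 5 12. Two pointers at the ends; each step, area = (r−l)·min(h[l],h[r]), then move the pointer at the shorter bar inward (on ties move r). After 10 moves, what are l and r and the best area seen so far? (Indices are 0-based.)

[0,16] min(7,12)*16=112 best=112 * → l++
[1,16] min(18,12)*15=180 best=180 * → r--
[1,15] min(18,5)*14=70 best=180 → r--
[1,14] min(18,19)*13=234 best=234 * → l++
[2,14] min(10,19)*12=120 best=234 → l++
[3,14] min(13,19)*11=143 best=234 → l++
[4,14] min(5,19)*10=50 best=234 → l++
[5,14] min(19,19)*9=171 best=234 → r--
[5,13] min(19,19)*8=152 best=234 → r--
[5,12] min(19,8)*7=56 best=234 → r--

l=5, r=11, best area=234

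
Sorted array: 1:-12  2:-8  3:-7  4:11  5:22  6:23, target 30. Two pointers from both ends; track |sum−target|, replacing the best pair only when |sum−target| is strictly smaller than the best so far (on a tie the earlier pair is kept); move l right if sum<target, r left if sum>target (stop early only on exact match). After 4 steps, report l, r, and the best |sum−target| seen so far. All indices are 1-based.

l=1 r=6: -12+23=11 d=19 *, l++
l=2 r=6: -8+23=15 d=15 *, l++
l=3 r=6: -7+23=16 d=14 *, l++
l=4 r=6: 11+23=34 d=4 *, r--

l=4, r=5, best |Δ|=4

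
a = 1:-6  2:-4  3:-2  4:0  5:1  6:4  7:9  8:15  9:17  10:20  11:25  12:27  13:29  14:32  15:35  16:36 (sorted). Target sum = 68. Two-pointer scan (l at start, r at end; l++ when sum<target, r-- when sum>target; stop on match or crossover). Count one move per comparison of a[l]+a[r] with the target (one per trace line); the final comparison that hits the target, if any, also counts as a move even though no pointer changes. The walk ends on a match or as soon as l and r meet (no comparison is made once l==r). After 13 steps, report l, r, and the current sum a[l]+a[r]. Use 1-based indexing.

l=1 r=16: -6+36=30 <68, l++
l=2 r=16: -4+36=32 <68, l++
l=3 r=16: -2+36=34 <68, l++
l=4 r=16: 0+36=36 <68, l++
l=5 r=16: 1+36=37 <68, l++
l=6 r=16: 4+36=40 <68, l++
l=7 r=16: 9+36=45 <68, l++
l=8 r=16: 15+36=51 <68, l++
l=9 r=16: 17+36=53 <68, l++
l=10 r=16: 20+36=56 <68, l++
l=11 r=16: 25+36=61 <68, l++
l=12 r=16: 27+36=63 <68, l++
l=13 r=16: 29+36=65 <68, l++

l=14, r=16, sum=68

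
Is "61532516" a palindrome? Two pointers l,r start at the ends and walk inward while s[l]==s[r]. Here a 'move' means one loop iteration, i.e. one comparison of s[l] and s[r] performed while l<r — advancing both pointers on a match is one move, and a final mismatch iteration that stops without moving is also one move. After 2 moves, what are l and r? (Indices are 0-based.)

l=2, r=5

[0,7] '6'=='6' → l++,r--
[1,6] '1'=='1' → l++,r--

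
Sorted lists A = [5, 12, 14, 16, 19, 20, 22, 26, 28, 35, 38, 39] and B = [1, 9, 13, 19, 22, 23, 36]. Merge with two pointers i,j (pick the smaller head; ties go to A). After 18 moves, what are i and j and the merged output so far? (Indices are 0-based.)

i=0 j=0: A[i]=5>B[j]=1 take 1, j++
i=0 j=1: A[i]=5<=B[j]=9 take 5, i++
i=1 j=1: A[i]=12>B[j]=9 take 9, j++
i=1 j=2: A[i]=12<=B[j]=13 take 12, i++
i=2 j=2: A[i]=14>B[j]=13 take 13, j++
i=2 j=3: A[i]=14<=B[j]=19 take 14, i++
i=3 j=3: A[i]=16<=B[j]=19 take 16, i++
i=4 j=3: A[i]=19<=B[j]=19 take 19, i++
i=5 j=3: A[i]=20>B[j]=19 take 19, j++
i=5 j=4: A[i]=20<=B[j]=22 take 20, i++
i=6 j=4: A[i]=22<=B[j]=22 take 22, i++
i=7 j=4: A[i]=26>B[j]=22 take 22, j++
i=7 j=5: A[i]=26>B[j]=23 take 23, j++
i=7 j=6: A[i]=26<=B[j]=36 take 26, i++
i=8 j=6: A[i]=28<=B[j]=36 take 28, i++
i=9 j=6: A[i]=35<=B[j]=36 take 35, i++
i=10 j=6: A[i]=38>B[j]=36 take 36, j++
i=10 j=7: B done, take A[i]=38, i++

i=11, j=7, merged so far=[1, 5, 9, 12, 13, 14, 16, 19, 19, 20, 22, 22, 23, 26, 28, 35, 36, 38]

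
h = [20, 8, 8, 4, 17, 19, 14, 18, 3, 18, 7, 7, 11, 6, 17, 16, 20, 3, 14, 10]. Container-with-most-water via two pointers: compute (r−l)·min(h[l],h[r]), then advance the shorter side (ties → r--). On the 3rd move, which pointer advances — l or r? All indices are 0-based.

r

[0,19] min(20,10)*19=190 best=190 * → r--
[0,18] min(20,14)*18=252 best=252 * → r--
[0,17] min(20,3)*17=51 best=252 → r--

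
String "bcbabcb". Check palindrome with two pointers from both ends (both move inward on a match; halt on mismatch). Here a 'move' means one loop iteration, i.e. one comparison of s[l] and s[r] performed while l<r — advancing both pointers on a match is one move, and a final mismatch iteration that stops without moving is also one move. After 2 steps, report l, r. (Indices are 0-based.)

l=2, r=4

[0,6] 'b'=='b' → l++,r--
[1,5] 'c'=='c' → l++,r--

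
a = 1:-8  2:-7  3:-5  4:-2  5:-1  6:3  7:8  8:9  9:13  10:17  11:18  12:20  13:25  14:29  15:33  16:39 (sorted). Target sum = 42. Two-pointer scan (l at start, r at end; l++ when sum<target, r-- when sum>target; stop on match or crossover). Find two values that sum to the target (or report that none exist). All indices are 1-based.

(3, 39)

[1,16] -8+39=31 <42 → l++
[2,16] -7+39=32 <42 → l++
[3,16] -5+39=34 <42 → l++
[4,16] -2+39=37 <42 → l++
[5,16] -1+39=38 <42 → l++
[6,16] 3+39=42 → found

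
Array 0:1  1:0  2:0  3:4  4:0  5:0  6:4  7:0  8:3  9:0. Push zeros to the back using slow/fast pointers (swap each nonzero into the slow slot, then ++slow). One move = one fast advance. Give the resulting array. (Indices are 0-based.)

slow=0 fast=0: a[fast]=1≠0 swap→a[0]=1, slow++,fast++
slow=1 fast=1: a[fast]=0, fast++
slow=1 fast=2: a[fast]=0, fast++
slow=1 fast=3: a[fast]=4≠0 swap→a[1]=4, slow++,fast++
slow=2 fast=4: a[fast]=0, fast++
slow=2 fast=5: a[fast]=0, fast++
slow=2 fast=6: a[fast]=4≠0 swap→a[2]=4, slow++,fast++
slow=3 fast=7: a[fast]=0, fast++
slow=3 fast=8: a[fast]=3≠0 swap→a[3]=3, slow++,fast++
slow=4 fast=9: a[fast]=0, fast++

[1, 4, 4, 3, 0, 0, 0, 0, 0, 0]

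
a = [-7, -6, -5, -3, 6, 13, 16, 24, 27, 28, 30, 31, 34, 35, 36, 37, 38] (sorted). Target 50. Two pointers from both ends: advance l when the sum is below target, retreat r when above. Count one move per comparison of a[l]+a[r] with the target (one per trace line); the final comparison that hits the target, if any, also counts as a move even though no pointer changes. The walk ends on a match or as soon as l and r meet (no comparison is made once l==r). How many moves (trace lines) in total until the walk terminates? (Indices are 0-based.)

[0,16] -7+38=31 <50 → l++
[1,16] -6+38=32 <50 → l++
[2,16] -5+38=33 <50 → l++
[3,16] -3+38=35 <50 → l++
[4,16] 6+38=44 <50 → l++
[5,16] 13+38=51 >50 → r--
[5,15] 13+37=50 → found

7 moves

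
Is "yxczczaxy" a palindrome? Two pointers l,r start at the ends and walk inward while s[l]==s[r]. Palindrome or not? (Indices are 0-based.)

l=0 r=8: 'y'=='y', l++,r--
l=1 r=7: 'x'=='x', l++,r--
l=2 r=6: 'c'!='a', stop

not a palindrome (mismatch at 2,6)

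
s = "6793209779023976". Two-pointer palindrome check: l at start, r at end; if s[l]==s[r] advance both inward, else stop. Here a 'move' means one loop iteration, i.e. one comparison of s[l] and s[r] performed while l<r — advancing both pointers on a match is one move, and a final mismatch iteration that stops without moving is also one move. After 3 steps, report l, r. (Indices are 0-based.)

[0,15] '6'=='6' → l++,r--
[1,14] '7'=='7' → l++,r--
[2,13] '9'=='9' → l++,r--

l=3, r=12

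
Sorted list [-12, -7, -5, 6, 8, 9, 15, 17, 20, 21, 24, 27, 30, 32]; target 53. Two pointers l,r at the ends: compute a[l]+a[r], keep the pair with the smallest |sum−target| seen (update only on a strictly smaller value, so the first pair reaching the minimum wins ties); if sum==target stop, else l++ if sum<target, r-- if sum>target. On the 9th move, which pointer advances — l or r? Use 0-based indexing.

l=0 r=13: -12+32=20 d=33 *, l++
l=1 r=13: -7+32=25 d=28 *, l++
l=2 r=13: -5+32=27 d=26 *, l++
l=3 r=13: 6+32=38 d=15 *, l++
l=4 r=13: 8+32=40 d=13 *, l++
l=5 r=13: 9+32=41 d=12 *, l++
l=6 r=13: 15+32=47 d=6 *, l++
l=7 r=13: 17+32=49 d=4 *, l++
l=8 r=13: 20+32=52 d=1 *, l++

l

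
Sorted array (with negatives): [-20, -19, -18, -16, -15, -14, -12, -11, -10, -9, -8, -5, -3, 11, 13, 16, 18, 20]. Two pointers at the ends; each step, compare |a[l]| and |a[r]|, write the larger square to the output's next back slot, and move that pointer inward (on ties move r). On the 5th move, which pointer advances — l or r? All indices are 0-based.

[0,17] |-20|<=|20| out[17]=400 → r--
[0,16] |-20|>|18| out[16]=400 → l++
[1,16] |-19|>|18| out[15]=361 → l++
[2,16] |-18|<=|18| out[14]=324 → r--
[2,15] |-18|>|16| out[13]=324 → l++

l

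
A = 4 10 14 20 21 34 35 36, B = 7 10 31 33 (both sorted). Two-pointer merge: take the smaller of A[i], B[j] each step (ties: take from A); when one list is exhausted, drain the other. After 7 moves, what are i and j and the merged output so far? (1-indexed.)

i=6, j=3, merged so far=[4, 7, 10, 10, 14, 20, 21]

i=1 j=1: A[i]=4<=B[j]=7 take 4, i++
i=2 j=1: A[i]=10>B[j]=7 take 7, j++
i=2 j=2: A[i]=10<=B[j]=10 take 10, i++
i=3 j=2: A[i]=14>B[j]=10 take 10, j++
i=3 j=3: A[i]=14<=B[j]=31 take 14, i++
i=4 j=3: A[i]=20<=B[j]=31 take 20, i++
i=5 j=3: A[i]=21<=B[j]=31 take 21, i++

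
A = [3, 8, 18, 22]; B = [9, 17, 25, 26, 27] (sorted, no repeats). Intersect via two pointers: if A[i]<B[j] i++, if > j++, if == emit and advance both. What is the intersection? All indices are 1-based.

i=1 j=1: 3<9, i++
i=2 j=1: 8<9, i++
i=3 j=1: 18>9, j++
i=3 j=2: 18>17, j++
i=3 j=3: 18<25, i++
i=4 j=3: 22<25, i++

intersection = []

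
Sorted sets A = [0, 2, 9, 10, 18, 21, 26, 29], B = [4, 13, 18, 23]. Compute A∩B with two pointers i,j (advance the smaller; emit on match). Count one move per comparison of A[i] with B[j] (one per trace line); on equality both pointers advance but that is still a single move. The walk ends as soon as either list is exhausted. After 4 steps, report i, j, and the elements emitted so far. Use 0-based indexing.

i=3, j=1, emitted=[]

i=0 j=0: 0<4, i++
i=1 j=0: 2<4, i++
i=2 j=0: 9>4, j++
i=2 j=1: 9<13, i++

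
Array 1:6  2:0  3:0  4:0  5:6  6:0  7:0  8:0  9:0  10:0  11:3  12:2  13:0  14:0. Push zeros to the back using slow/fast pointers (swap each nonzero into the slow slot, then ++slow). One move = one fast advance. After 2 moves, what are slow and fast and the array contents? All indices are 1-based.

slow=2, fast=3, a=[6, 0, 0, 0, 6, 0, 0, 0, 0, 0, 3, 2, 0, 0]

(s=1,f=1) a[fast]=6≠0 swap→a[1]=6 → slow++,fast++
(s=2,f=2) a[fast]=0 → fast++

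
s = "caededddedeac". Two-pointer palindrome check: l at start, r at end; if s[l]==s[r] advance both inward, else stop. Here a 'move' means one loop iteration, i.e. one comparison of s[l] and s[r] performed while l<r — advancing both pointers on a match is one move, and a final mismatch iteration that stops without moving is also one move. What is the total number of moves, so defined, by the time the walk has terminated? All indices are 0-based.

l=0 r=12: 'c'=='c', l++,r--
l=1 r=11: 'a'=='a', l++,r--
l=2 r=10: 'e'=='e', l++,r--
l=3 r=9: 'd'=='d', l++,r--
l=4 r=8: 'e'=='e', l++,r--
l=5 r=7: 'd'=='d', l++,r--

6 moves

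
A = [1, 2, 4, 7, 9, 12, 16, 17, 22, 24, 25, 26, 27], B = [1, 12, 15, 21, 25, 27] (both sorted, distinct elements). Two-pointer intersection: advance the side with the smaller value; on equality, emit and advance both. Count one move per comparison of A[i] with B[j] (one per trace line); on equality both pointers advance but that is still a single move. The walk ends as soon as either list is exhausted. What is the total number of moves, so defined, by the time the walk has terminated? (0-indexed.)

[i=0,j=0] 1==1 emit → i++,j++
[i=1,j=1] 2<12 → i++
[i=2,j=1] 4<12 → i++
[i=3,j=1] 7<12 → i++
[i=4,j=1] 9<12 → i++
[i=5,j=1] 12==12 emit → i++,j++
[i=6,j=2] 16>15 → j++
[i=6,j=3] 16<21 → i++
[i=7,j=3] 17<21 → i++
[i=8,j=3] 22>21 → j++
[i=8,j=4] 22<25 → i++
[i=9,j=4] 24<25 → i++
[i=10,j=4] 25==25 emit → i++,j++
[i=11,j=5] 26<27 → i++
[i=12,j=5] 27==27 emit → i++,j++

15 moves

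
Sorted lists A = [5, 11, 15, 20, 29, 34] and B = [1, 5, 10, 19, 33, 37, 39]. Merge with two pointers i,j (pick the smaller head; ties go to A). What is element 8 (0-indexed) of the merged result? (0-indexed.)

i=0 j=0: A[i]=5>B[j]=1 take 1, j++
i=0 j=1: A[i]=5<=B[j]=5 take 5, i++
i=1 j=1: A[i]=11>B[j]=5 take 5, j++
i=1 j=2: A[i]=11>B[j]=10 take 10, j++
i=1 j=3: A[i]=11<=B[j]=19 take 11, i++
i=2 j=3: A[i]=15<=B[j]=19 take 15, i++
i=3 j=3: A[i]=20>B[j]=19 take 19, j++
i=3 j=4: A[i]=20<=B[j]=33 take 20, i++
i=4 j=4: A[i]=29<=B[j]=33 take 29, i++
i=5 j=4: A[i]=34>B[j]=33 take 33, j++
i=5 j=5: A[i]=34<=B[j]=37 take 34, i++
i=6 j=5: A done, take B[j]=37, j++
i=6 j=6: A done, take B[j]=39, j++

merged[8] = 29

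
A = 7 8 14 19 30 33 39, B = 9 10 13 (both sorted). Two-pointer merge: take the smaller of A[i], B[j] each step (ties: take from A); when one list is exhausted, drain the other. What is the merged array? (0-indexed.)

[7, 8, 9, 10, 13, 14, 19, 30, 33, 39]

i=0 j=0: A[i]=7<=B[j]=9 take 7, i++
i=1 j=0: A[i]=8<=B[j]=9 take 8, i++
i=2 j=0: A[i]=14>B[j]=9 take 9, j++
i=2 j=1: A[i]=14>B[j]=10 take 10, j++
i=2 j=2: A[i]=14>B[j]=13 take 13, j++
i=2 j=3: B done, take A[i]=14, i++
i=3 j=3: B done, take A[i]=19, i++
i=4 j=3: B done, take A[i]=30, i++
i=5 j=3: B done, take A[i]=33, i++
i=6 j=3: B done, take A[i]=39, i++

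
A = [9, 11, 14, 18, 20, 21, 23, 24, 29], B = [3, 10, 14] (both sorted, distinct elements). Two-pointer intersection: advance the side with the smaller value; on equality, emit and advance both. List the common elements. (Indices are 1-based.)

i=1 j=1: 9>3, j++
i=1 j=2: 9<10, i++
i=2 j=2: 11>10, j++
i=2 j=3: 11<14, i++
i=3 j=3: 14==14 emit, i++,j++

intersection = [14]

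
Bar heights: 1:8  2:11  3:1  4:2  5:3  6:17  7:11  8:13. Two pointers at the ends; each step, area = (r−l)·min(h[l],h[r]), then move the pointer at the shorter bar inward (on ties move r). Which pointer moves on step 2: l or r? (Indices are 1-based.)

[1,8] min(8,13)*7=56 best=56 * → l++
[2,8] min(11,13)*6=66 best=66 * → l++

l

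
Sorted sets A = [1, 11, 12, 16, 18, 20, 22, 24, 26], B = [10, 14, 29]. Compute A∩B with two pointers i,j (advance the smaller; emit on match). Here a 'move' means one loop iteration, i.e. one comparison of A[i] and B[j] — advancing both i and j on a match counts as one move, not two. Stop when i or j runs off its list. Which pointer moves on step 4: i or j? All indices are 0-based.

i

[i=0,j=0] 1<10 → i++
[i=1,j=0] 11>10 → j++
[i=1,j=1] 11<14 → i++
[i=2,j=1] 12<14 → i++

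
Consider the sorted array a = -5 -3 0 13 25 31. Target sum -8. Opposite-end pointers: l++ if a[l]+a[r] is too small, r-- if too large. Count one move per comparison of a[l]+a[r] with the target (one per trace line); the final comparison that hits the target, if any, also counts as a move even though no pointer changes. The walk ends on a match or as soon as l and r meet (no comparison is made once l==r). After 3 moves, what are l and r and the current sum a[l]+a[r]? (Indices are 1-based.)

[1,6] -5+31=26 >-8 → r--
[1,5] -5+25=20 >-8 → r--
[1,4] -5+13=8 >-8 → r--

l=1, r=3, sum=-5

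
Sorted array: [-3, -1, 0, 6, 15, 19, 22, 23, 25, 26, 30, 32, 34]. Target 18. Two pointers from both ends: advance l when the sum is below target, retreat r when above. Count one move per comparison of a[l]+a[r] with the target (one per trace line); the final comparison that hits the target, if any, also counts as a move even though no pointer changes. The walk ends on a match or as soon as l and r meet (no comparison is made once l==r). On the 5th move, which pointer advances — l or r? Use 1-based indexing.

r

[1,13] -3+34=31 >18 → r--
[1,12] -3+32=29 >18 → r--
[1,11] -3+30=27 >18 → r--
[1,10] -3+26=23 >18 → r--
[1,9] -3+25=22 >18 → r--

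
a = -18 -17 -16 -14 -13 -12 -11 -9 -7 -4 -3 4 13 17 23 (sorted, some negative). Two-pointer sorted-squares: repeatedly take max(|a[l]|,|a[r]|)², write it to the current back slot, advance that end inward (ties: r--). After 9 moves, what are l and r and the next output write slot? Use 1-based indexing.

l=7, r=12, next write slot=6

l=1 r=15: |-18|<=|23| out[15]=529, r--
l=1 r=14: |-18|>|17| out[14]=324, l++
l=2 r=14: |-17|<=|17| out[13]=289, r--
l=2 r=13: |-17|>|13| out[12]=289, l++
l=3 r=13: |-16|>|13| out[11]=256, l++
l=4 r=13: |-14|>|13| out[10]=196, l++
l=5 r=13: |-13|<=|13| out[9]=169, r--
l=5 r=12: |-13|>|4| out[8]=169, l++
l=6 r=12: |-12|>|4| out[7]=144, l++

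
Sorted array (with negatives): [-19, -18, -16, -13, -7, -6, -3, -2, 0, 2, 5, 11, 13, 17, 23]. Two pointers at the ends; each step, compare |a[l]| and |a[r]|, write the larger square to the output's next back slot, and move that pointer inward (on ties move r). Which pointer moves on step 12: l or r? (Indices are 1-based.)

[1,15] |-19|<=|23| out[15]=529 → r--
[1,14] |-19|>|17| out[14]=361 → l++
[2,14] |-18|>|17| out[13]=324 → l++
[3,14] |-16|<=|17| out[12]=289 → r--
[3,13] |-16|>|13| out[11]=256 → l++
[4,13] |-13|<=|13| out[10]=169 → r--
[4,12] |-13|>|11| out[9]=169 → l++
[5,12] |-7|<=|11| out[8]=121 → r--
[5,11] |-7|>|5| out[7]=49 → l++
[6,11] |-6|>|5| out[6]=36 → l++
[7,11] |-3|<=|5| out[5]=25 → r--
[7,10] |-3|>|2| out[4]=9 → l++

l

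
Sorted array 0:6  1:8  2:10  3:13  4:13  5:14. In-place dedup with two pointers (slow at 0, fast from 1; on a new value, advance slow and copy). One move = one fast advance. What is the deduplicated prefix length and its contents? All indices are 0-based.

length 5; prefix = [6, 8, 10, 13, 14]

slow=0 fast=1: a[fast]=8≠a[slow]=6 write a[1]=8, slow++,fast++
slow=1 fast=2: a[fast]=10≠a[slow]=8 write a[2]=10, slow++,fast++
slow=2 fast=3: a[fast]=13≠a[slow]=10 write a[3]=13, slow++,fast++
slow=3 fast=4: a[fast]=13=a[slow] dup, fast++
slow=3 fast=5: a[fast]=14≠a[slow]=13 write a[4]=14, slow++,fast++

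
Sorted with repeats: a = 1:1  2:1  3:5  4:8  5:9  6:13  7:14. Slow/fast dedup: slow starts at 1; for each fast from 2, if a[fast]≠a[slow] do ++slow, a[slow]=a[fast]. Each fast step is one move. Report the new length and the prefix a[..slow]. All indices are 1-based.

length 6; prefix = [1, 5, 8, 9, 13, 14]

slow=1 fast=2: a[fast]=1=a[slow] dup, fast++
slow=1 fast=3: a[fast]=5≠a[slow]=1 write a[2]=5, slow++,fast++
slow=2 fast=4: a[fast]=8≠a[slow]=5 write a[3]=8, slow++,fast++
slow=3 fast=5: a[fast]=9≠a[slow]=8 write a[4]=9, slow++,fast++
slow=4 fast=6: a[fast]=13≠a[slow]=9 write a[5]=13, slow++,fast++
slow=5 fast=7: a[fast]=14≠a[slow]=13 write a[6]=14, slow++,fast++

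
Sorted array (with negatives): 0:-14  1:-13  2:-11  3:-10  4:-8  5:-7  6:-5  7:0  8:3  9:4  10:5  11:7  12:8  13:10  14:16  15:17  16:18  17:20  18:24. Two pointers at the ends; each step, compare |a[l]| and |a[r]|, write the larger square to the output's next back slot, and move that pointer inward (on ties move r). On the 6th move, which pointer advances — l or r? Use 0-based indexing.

l

[0,18] |-14|<=|24| out[18]=576 → r--
[0,17] |-14|<=|20| out[17]=400 → r--
[0,16] |-14|<=|18| out[16]=324 → r--
[0,15] |-14|<=|17| out[15]=289 → r--
[0,14] |-14|<=|16| out[14]=256 → r--
[0,13] |-14|>|10| out[13]=196 → l++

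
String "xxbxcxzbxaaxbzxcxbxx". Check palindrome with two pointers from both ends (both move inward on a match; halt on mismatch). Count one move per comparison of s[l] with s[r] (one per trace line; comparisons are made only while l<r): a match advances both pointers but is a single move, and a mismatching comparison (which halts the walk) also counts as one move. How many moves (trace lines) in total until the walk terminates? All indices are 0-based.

[0,19] 'x'=='x' → l++,r--
[1,18] 'x'=='x' → l++,r--
[2,17] 'b'=='b' → l++,r--
[3,16] 'x'=='x' → l++,r--
[4,15] 'c'=='c' → l++,r--
[5,14] 'x'=='x' → l++,r--
[6,13] 'z'=='z' → l++,r--
[7,12] 'b'=='b' → l++,r--
[8,11] 'x'=='x' → l++,r--
[9,10] 'a'=='a' → l++,r--

10 moves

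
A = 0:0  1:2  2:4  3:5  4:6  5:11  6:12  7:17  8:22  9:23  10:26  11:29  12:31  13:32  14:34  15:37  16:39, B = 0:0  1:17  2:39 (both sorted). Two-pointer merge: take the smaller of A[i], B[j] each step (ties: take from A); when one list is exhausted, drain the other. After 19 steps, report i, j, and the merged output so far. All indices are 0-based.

[i=0,j=0] A[i]=0<=B[j]=0 take 0 → i++
[i=1,j=0] A[i]=2>B[j]=0 take 0 → j++
[i=1,j=1] A[i]=2<=B[j]=17 take 2 → i++
[i=2,j=1] A[i]=4<=B[j]=17 take 4 → i++
[i=3,j=1] A[i]=5<=B[j]=17 take 5 → i++
[i=4,j=1] A[i]=6<=B[j]=17 take 6 → i++
[i=5,j=1] A[i]=11<=B[j]=17 take 11 → i++
[i=6,j=1] A[i]=12<=B[j]=17 take 12 → i++
[i=7,j=1] A[i]=17<=B[j]=17 take 17 → i++
[i=8,j=1] A[i]=22>B[j]=17 take 17 → j++
[i=8,j=2] A[i]=22<=B[j]=39 take 22 → i++
[i=9,j=2] A[i]=23<=B[j]=39 take 23 → i++
[i=10,j=2] A[i]=26<=B[j]=39 take 26 → i++
[i=11,j=2] A[i]=29<=B[j]=39 take 29 → i++
[i=12,j=2] A[i]=31<=B[j]=39 take 31 → i++
[i=13,j=2] A[i]=32<=B[j]=39 take 32 → i++
[i=14,j=2] A[i]=34<=B[j]=39 take 34 → i++
[i=15,j=2] A[i]=37<=B[j]=39 take 37 → i++
[i=16,j=2] A[i]=39<=B[j]=39 take 39 → i++

i=17, j=2, merged so far=[0, 0, 2, 4, 5, 6, 11, 12, 17, 17, 22, 23, 26, 29, 31, 32, 34, 37, 39]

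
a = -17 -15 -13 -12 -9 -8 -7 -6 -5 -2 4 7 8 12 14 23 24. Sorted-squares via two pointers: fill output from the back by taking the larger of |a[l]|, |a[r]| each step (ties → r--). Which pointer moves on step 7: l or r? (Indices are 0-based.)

l=0 r=16: |-17|<=|24| out[16]=576, r--
l=0 r=15: |-17|<=|23| out[15]=529, r--
l=0 r=14: |-17|>|14| out[14]=289, l++
l=1 r=14: |-15|>|14| out[13]=225, l++
l=2 r=14: |-13|<=|14| out[12]=196, r--
l=2 r=13: |-13|>|12| out[11]=169, l++
l=3 r=13: |-12|<=|12| out[10]=144, r--

r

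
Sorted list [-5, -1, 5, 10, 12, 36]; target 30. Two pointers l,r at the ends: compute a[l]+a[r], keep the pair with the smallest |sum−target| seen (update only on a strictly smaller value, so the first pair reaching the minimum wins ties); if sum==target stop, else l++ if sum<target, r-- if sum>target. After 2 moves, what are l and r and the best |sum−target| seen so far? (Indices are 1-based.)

[1,6] -5+36=31 d=1 * → r--
[1,5] -5+12=7 d=23 → l++

l=2, r=5, best |Δ|=1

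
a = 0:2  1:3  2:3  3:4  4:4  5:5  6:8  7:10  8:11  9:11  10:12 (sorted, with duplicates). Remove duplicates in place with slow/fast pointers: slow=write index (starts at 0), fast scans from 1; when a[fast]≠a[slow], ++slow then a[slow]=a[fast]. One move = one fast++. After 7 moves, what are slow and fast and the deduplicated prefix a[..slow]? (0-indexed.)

slow=5, fast=8, prefix=[2, 3, 4, 5, 8, 10]

slow=0 fast=1: a[fast]=3≠a[slow]=2 write a[1]=3, slow++,fast++
slow=1 fast=2: a[fast]=3=a[slow] dup, fast++
slow=1 fast=3: a[fast]=4≠a[slow]=3 write a[2]=4, slow++,fast++
slow=2 fast=4: a[fast]=4=a[slow] dup, fast++
slow=2 fast=5: a[fast]=5≠a[slow]=4 write a[3]=5, slow++,fast++
slow=3 fast=6: a[fast]=8≠a[slow]=5 write a[4]=8, slow++,fast++
slow=4 fast=7: a[fast]=10≠a[slow]=8 write a[5]=10, slow++,fast++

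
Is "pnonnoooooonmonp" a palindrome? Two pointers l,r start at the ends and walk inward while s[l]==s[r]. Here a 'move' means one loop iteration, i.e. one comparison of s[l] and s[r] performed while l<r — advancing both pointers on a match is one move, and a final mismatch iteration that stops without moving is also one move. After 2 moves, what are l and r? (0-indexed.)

l=0 r=15: 'p'=='p', l++,r--
l=1 r=14: 'n'=='n', l++,r--

l=2, r=13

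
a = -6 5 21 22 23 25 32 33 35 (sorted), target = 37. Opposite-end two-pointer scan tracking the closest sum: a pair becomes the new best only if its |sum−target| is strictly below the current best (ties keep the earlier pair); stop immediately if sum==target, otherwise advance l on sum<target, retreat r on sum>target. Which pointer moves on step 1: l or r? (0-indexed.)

l

l=0 r=8: -6+35=29 d=8 *, l++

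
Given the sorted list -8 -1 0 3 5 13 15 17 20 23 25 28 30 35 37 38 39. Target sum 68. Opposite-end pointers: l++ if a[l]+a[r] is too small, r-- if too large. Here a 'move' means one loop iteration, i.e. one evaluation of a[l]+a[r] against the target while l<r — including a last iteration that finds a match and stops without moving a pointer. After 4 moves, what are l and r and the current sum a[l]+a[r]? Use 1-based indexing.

[1,17] -8+39=31 <68 → l++
[2,17] -1+39=38 <68 → l++
[3,17] 0+39=39 <68 → l++
[4,17] 3+39=42 <68 → l++

l=5, r=17, sum=44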